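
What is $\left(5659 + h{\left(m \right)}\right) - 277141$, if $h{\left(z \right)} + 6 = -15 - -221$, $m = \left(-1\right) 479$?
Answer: $-271282$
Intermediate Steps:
$m = -479$
$h{\left(z \right)} = 200$ ($h{\left(z \right)} = -6 - -206 = -6 + \left(-15 + 221\right) = -6 + 206 = 200$)
$\left(5659 + h{\left(m \right)}\right) - 277141 = \left(5659 + 200\right) - 277141 = 5859 - 277141 = -271282$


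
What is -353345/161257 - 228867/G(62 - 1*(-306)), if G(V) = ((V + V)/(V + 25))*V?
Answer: -14599920273427/43676135936 ≈ -334.28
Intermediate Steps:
G(V) = 2*V²/(25 + V) (G(V) = ((2*V)/(25 + V))*V = (2*V/(25 + V))*V = 2*V²/(25 + V))
-353345/161257 - 228867/G(62 - 1*(-306)) = -353345/161257 - 228867*(25 + (62 - 1*(-306)))/(2*(62 - 1*(-306))²) = -353345*1/161257 - 228867*(25 + (62 + 306))/(2*(62 + 306)²) = -353345/161257 - 228867/(2*368²/(25 + 368)) = -353345/161257 - 228867/(2*135424/393) = -353345/161257 - 228867/(2*135424*(1/393)) = -353345/161257 - 228867/270848/393 = -353345/161257 - 228867*393/270848 = -353345/161257 - 89944731/270848 = -14599920273427/43676135936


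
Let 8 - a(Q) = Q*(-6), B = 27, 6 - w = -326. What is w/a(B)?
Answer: 166/85 ≈ 1.9529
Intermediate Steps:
w = 332 (w = 6 - 1*(-326) = 6 + 326 = 332)
a(Q) = 8 + 6*Q (a(Q) = 8 - Q*(-6) = 8 - (-6)*Q = 8 + 6*Q)
w/a(B) = 332/(8 + 6*27) = 332/(8 + 162) = 332/170 = 332*(1/170) = 166/85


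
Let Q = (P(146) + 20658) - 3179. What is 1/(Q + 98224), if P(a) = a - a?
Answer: 1/115703 ≈ 8.6428e-6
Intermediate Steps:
P(a) = 0
Q = 17479 (Q = (0 + 20658) - 3179 = 20658 - 3179 = 17479)
1/(Q + 98224) = 1/(17479 + 98224) = 1/115703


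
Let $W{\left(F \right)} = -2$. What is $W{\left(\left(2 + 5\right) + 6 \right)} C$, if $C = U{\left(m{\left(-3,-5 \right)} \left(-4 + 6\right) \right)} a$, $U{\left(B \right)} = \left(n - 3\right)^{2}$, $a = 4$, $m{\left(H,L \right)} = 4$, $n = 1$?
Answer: $-32$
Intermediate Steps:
$U{\left(B \right)} = 4$ ($U{\left(B \right)} = \left(1 - 3\right)^{2} = \left(-2\right)^{2} = 4$)
$C = 16$ ($C = 4 \cdot 4 = 16$)
$W{\left(\left(2 + 5\right) + 6 \right)} C = \left(-2\right) 16 = -32$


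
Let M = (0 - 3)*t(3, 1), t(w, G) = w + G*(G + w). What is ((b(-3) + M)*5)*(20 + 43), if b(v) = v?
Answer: -7560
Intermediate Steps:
M = -21 (M = (0 - 3)*(3 + 1² + 1*3) = -3*(3 + 1 + 3) = -3*7 = -21)
((b(-3) + M)*5)*(20 + 43) = ((-3 - 21)*5)*(20 + 43) = -24*5*63 = -120*63 = -7560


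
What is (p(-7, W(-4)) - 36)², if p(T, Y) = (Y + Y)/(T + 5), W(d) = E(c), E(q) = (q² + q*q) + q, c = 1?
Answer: 1521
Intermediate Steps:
E(q) = q + 2*q² (E(q) = (q² + q²) + q = 2*q² + q = q + 2*q²)
W(d) = 3 (W(d) = 1*(1 + 2*1) = 1*(1 + 2) = 1*3 = 3)
p(T, Y) = 2*Y/(5 + T) (p(T, Y) = (2*Y)/(5 + T) = 2*Y/(5 + T))
(p(-7, W(-4)) - 36)² = (2*3/(5 - 7) - 36)² = (2*3/(-2) - 36)² = (2*3*(-½) - 36)² = (-3 - 36)² = (-39)² = 1521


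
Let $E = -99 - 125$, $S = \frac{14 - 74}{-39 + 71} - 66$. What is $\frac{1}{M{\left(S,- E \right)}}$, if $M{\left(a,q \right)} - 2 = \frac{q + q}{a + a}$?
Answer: $- \frac{543}{706} \approx -0.76912$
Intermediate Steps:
$S = - \frac{543}{8}$ ($S = - \frac{60}{32} - 66 = \left(-60\right) \frac{1}{32} - 66 = - \frac{15}{8} - 66 = - \frac{543}{8} \approx -67.875$)
$E = -224$
$M{\left(a,q \right)} = 2 + \frac{q}{a}$ ($M{\left(a,q \right)} = 2 + \frac{q + q}{a + a} = 2 + \frac{2 q}{2 a} = 2 + 2 q \frac{1}{2 a} = 2 + \frac{q}{a}$)
$\frac{1}{M{\left(S,- E \right)}} = \frac{1}{2 + \frac{\left(-1\right) \left(-224\right)}{- \frac{543}{8}}} = \frac{1}{2 + 224 \left(- \frac{8}{543}\right)} = \frac{1}{2 - \frac{1792}{543}} = \frac{1}{- \frac{706}{543}} = - \frac{543}{706}$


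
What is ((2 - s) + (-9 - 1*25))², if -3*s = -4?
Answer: 10000/9 ≈ 1111.1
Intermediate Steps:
s = 4/3 (s = -⅓*(-4) = 4/3 ≈ 1.3333)
((2 - s) + (-9 - 1*25))² = ((2 - 1*4/3) + (-9 - 1*25))² = ((2 - 4/3) + (-9 - 25))² = (⅔ - 34)² = (-100/3)² = 10000/9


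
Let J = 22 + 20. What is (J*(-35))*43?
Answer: -63210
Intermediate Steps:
J = 42
(J*(-35))*43 = (42*(-35))*43 = -1470*43 = -63210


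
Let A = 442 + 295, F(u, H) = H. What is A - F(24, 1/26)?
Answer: 19161/26 ≈ 736.96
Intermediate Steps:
A = 737
A - F(24, 1/26) = 737 - 1/26 = 19161/26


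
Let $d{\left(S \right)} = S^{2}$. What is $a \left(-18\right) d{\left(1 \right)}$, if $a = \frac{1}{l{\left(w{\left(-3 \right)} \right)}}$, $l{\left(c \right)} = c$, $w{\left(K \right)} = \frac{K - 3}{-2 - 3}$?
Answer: $-15$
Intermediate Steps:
$w{\left(K \right)} = \frac{3}{5} - \frac{K}{5}$ ($w{\left(K \right)} = \frac{-3 + K}{-5} = \left(-3 + K\right) \left(- \frac{1}{5}\right) = \frac{3}{5} - \frac{K}{5}$)
$a = \frac{5}{6}$ ($a = \frac{1}{\frac{3}{5} - - \frac{3}{5}} = \frac{1}{\frac{3}{5} + \frac{3}{5}} = \frac{1}{\frac{6}{5}} = \frac{5}{6} \approx 0.83333$)
$a \left(-18\right) d{\left(1 \right)} = \frac{5}{6} \left(-18\right) 1^{2} = \left(-15\right) 1 = -15$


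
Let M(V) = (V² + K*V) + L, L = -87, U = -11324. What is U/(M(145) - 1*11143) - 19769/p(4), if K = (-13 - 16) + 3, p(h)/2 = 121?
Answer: -121848633/1458050 ≈ -83.570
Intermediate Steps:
p(h) = 242 (p(h) = 2*121 = 242)
K = -26 (K = -29 + 3 = -26)
M(V) = -87 + V² - 26*V (M(V) = (V² - 26*V) - 87 = -87 + V² - 26*V)
U/(M(145) - 1*11143) - 19769/p(4) = -11324/((-87 + 145² - 26*145) - 1*11143) - 19769/242 = -11324/((-87 + 21025 - 3770) - 11143) - 19769*1/242 = -11324/(17168 - 11143) - 19769/242 = -11324/6025 - 19769/242 = -121848633/1458050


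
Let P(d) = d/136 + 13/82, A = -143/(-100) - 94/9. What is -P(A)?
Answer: -462967/5018400 ≈ -0.092254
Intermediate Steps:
A = -8113/900 (A = -143*(-1/100) - 94*1/9 = 143/100 - 94/9 = -8113/900 ≈ -9.0145)
P(d) = 13/82 + d/136 (P(d) = d*(1/136) + 13*(1/82) = d/136 + 13/82 = 13/82 + d/136)
-P(A) = -(13/82 + (1/136)*(-8113/900)) = -(13/82 - 8113/122400) = -1*462967/5018400 = -462967/5018400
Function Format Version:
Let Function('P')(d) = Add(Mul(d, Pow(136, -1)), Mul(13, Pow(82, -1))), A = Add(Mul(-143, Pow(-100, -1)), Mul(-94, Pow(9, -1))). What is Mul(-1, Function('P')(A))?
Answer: Rational(-462967, 5018400) ≈ -0.092254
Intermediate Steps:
A = Rational(-8113, 900) (A = Add(Mul(-143, Rational(-1, 100)), Mul(-94, Rational(1, 9))) = Add(Rational(143, 100), Rational(-94, 9)) = Rational(-8113, 900) ≈ -9.0145)
Function('P')(d) = Add(Rational(13, 82), Mul(Rational(1, 136), d)) (Function('P')(d) = Add(Mul(d, Rational(1, 136)), Mul(13, Rational(1, 82))) = Add(Mul(Rational(1, 136), d), Rational(13, 82)) = Add(Rational(13, 82), Mul(Rational(1, 136), d)))
Mul(-1, Function('P')(A)) = Mul(-1, Add(Rational(13, 82), Mul(Rational(1, 136), Rational(-8113, 900)))) = Mul(-1, Add(Rational(13, 82), Rational(-8113, 122400))) = Mul(-1, Rational(462967, 5018400)) = Rational(-462967, 5018400)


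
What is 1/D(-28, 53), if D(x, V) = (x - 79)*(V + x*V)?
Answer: 1/153117 ≈ 6.5310e-6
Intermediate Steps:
D(x, V) = (-79 + x)*(V + V*x)
1/D(-28, 53) = 1/(53*(-79 + (-28)² - 78*(-28))) = 1/(53*(-79 + 784 + 2184)) = 1/(53*2889) = 1/153117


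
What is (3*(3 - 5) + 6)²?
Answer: 0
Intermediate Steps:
(3*(3 - 5) + 6)² = (3*(-2) + 6)² = (-6 + 6)² = 0² = 0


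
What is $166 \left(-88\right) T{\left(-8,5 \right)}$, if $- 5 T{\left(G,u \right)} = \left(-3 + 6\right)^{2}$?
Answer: $\frac{131472}{5} \approx 26294.0$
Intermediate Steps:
$T{\left(G,u \right)} = - \frac{9}{5}$ ($T{\left(G,u \right)} = - \frac{\left(-3 + 6\right)^{2}}{5} = - \frac{3^{2}}{5} = \left(- \frac{1}{5}\right) 9 = - \frac{9}{5}$)
$166 \left(-88\right) T{\left(-8,5 \right)} = 166 \left(-88\right) \left(- \frac{9}{5}\right) = \left(-14608\right) \left(- \frac{9}{5}\right) = \frac{131472}{5}$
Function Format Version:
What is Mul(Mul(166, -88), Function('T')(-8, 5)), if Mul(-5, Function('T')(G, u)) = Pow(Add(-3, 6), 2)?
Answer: Rational(131472, 5) ≈ 26294.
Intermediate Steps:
Function('T')(G, u) = Rational(-9, 5) (Function('T')(G, u) = Mul(Rational(-1, 5), Pow(Add(-3, 6), 2)) = Mul(Rational(-1, 5), Pow(3, 2)) = Mul(Rational(-1, 5), 9) = Rational(-9, 5))
Mul(Mul(166, -88), Function('T')(-8, 5)) = Mul(Mul(166, -88), Rational(-9, 5)) = Mul(-14608, Rational(-9, 5)) = Rational(131472, 5)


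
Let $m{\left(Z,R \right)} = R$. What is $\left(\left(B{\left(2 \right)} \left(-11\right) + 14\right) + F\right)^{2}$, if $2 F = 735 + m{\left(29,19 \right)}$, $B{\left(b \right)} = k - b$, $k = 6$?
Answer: $120409$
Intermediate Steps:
$B{\left(b \right)} = 6 - b$
$F = 377$ ($F = \frac{735 + 19}{2} = \frac{1}{2} \cdot 754 = 377$)
$\left(\left(B{\left(2 \right)} \left(-11\right) + 14\right) + F\right)^{2} = \left(\left(\left(6 - 2\right) \left(-11\right) + 14\right) + 377\right)^{2} = \left(\left(4 \left(-11\right) + 14\right) + 377\right)^{2} = \left(\left(-44 + 14\right) + 377\right)^{2} = \left(-30 + 377\right)^{2} = 347^{2} = 120409$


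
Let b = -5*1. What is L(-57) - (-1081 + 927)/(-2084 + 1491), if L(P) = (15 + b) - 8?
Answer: 1032/593 ≈ 1.7403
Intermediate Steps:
b = -5
L(P) = 2 (L(P) = (15 - 5) - 8 = 10 - 8 = 2)
L(-57) - (-1081 + 927)/(-2084 + 1491) = 2 - (-1081 + 927)/(-2084 + 1491) = 2 - (-154)/(-593) = 2 - (-154)*(-1)/593 = 2 - 1*154/593 = 2 - 154/593 = 1032/593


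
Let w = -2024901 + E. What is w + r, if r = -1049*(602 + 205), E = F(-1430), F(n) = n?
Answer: -2872874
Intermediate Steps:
E = -1430
w = -2026331 (w = -2024901 - 1430 = -2026331)
r = -846543 (r = -1049*807 = -846543)
w + r = -2026331 - 846543 = -2872874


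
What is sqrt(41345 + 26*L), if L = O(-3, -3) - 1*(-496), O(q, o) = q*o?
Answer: 5*sqrt(2179) ≈ 233.40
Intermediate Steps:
O(q, o) = o*q
L = 505 (L = -3*(-3) - 1*(-496) = 9 + 496 = 505)
sqrt(41345 + 26*L) = sqrt(41345 + 26*505) = sqrt(41345 + 13130) = sqrt(54475) = 5*sqrt(2179)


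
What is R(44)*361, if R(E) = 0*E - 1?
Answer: -361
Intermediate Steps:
R(E) = -1 (R(E) = 0 - 1 = -1)
R(44)*361 = -1*361 = -361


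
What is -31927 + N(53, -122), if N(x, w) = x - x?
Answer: -31927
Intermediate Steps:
N(x, w) = 0
-31927 + N(53, -122) = -31927 + 0 = -31927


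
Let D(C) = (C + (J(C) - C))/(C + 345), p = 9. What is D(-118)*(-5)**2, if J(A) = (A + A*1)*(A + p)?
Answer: 643100/227 ≈ 2833.0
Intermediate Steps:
J(A) = 2*A*(9 + A) (J(A) = (A + A*1)*(A + 9) = (A + A)*(9 + A) = (2*A)*(9 + A) = 2*A*(9 + A))
D(C) = 2*C*(9 + C)/(345 + C) (D(C) = (C + (2*C*(9 + C) - C))/(C + 345) = (C + (-C + 2*C*(9 + C)))/(345 + C) = (2*C*(9 + C))/(345 + C) = 2*C*(9 + C)/(345 + C))
D(-118)*(-5)**2 = (2*(-118)*(9 - 118)/(345 - 118))*(-5)**2 = (2*(-118)*(-109)/227)*25 = (2*(-118)*(1/227)*(-109))*25 = (25724/227)*25 = 643100/227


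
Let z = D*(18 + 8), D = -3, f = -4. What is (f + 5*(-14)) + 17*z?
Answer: -1400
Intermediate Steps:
z = -78 (z = -3*(18 + 8) = -3*26 = -78)
(f + 5*(-14)) + 17*z = (-4 + 5*(-14)) + 17*(-78) = (-4 - 70) - 1326 = -74 - 1326 = -1400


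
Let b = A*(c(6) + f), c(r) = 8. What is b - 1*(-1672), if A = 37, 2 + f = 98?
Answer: 5520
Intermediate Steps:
f = 96 (f = -2 + 98 = 96)
b = 3848 (b = 37*(8 + 96) = 37*104 = 3848)
b - 1*(-1672) = 3848 - 1*(-1672) = 3848 + 1672 = 5520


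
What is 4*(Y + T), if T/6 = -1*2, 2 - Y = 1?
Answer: -44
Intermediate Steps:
Y = 1 (Y = 2 - 1*1 = 2 - 1 = 1)
T = -12 (T = 6*(-1*2) = 6*(-2) = -12)
4*(Y + T) = 4*(1 - 12) = 4*(-11) = -44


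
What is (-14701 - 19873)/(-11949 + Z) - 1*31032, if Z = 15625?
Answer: -57054103/1838 ≈ -31041.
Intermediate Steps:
(-14701 - 19873)/(-11949 + Z) - 1*31032 = (-14701 - 19873)/(-11949 + 15625) - 1*31032 = -34574/3676 - 31032 = -34574*1/3676 - 31032 = -17287/1838 - 31032 = -57054103/1838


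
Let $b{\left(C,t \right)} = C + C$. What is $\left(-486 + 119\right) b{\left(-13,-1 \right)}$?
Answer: $9542$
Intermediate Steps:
$b{\left(C,t \right)} = 2 C$
$\left(-486 + 119\right) b{\left(-13,-1 \right)} = \left(-486 + 119\right) 2 \left(-13\right) = \left(-367\right) \left(-26\right) = 9542$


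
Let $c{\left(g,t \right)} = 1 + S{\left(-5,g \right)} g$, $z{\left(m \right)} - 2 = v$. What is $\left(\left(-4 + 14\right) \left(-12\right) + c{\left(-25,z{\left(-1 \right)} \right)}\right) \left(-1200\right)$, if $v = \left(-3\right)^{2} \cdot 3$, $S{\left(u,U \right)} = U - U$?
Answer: $142800$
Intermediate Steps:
$S{\left(u,U \right)} = 0$
$v = 27$ ($v = 9 \cdot 3 = 27$)
$z{\left(m \right)} = 29$ ($z{\left(m \right)} = 2 + 27 = 29$)
$c{\left(g,t \right)} = 1$ ($c{\left(g,t \right)} = 1 + 0 g = 1 + 0 = 1$)
$\left(\left(-4 + 14\right) \left(-12\right) + c{\left(-25,z{\left(-1 \right)} \right)}\right) \left(-1200\right) = \left(\left(-4 + 14\right) \left(-12\right) + 1\right) \left(-1200\right) = \left(10 \left(-12\right) + 1\right) \left(-1200\right) = \left(-120 + 1\right) \left(-1200\right) = \left(-119\right) \left(-1200\right) = 142800$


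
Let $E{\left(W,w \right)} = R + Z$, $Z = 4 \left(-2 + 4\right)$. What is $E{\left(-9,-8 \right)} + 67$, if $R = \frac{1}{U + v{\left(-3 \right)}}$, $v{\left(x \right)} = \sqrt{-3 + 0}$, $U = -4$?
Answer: $\frac{1421}{19} - \frac{i \sqrt{3}}{19} \approx 74.789 - 0.091161 i$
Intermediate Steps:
$v{\left(x \right)} = i \sqrt{3}$ ($v{\left(x \right)} = \sqrt{-3} = i \sqrt{3}$)
$Z = 8$ ($Z = 4 \cdot 2 = 8$)
$R = \frac{1}{-4 + i \sqrt{3}} \approx -0.21053 - 0.091161 i$
$E{\left(W,w \right)} = \frac{148}{19} - \frac{i \sqrt{3}}{19}$ ($E{\left(W,w \right)} = \left(- \frac{4}{19} - \frac{i \sqrt{3}}{19}\right) + 8 = \frac{148}{19} - \frac{i \sqrt{3}}{19}$)
$E{\left(-9,-8 \right)} + 67 = \left(\frac{148}{19} - \frac{i \sqrt{3}}{19}\right) + 67 = \frac{1421}{19} - \frac{i \sqrt{3}}{19}$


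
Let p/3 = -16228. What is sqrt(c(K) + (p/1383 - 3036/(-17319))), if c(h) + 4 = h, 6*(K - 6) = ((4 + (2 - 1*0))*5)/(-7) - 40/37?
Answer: I*sqrt(274194493762830333)/89907447 ≈ 5.8242*I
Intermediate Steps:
p = -48684 (p = 3*(-16228) = -48684)
K = 3967/777 (K = 6 + (((4 + (2 - 1*0))*5)/(-7) - 40/37)/6 = 6 + (((4 + (2 + 0))*5)*(-1/7) - 40*1/37)/6 = 6 + (((4 + 2)*5)*(-1/7) - 40/37)/6 = 6 + ((6*5)*(-1/7) - 40/37)/6 = 6 + (30*(-1/7) - 40/37)/6 = 6 + (-30/7 - 40/37)/6 = 6 + (1/6)*(-1390/259) = 6 - 695/777 = 3967/777 ≈ 5.1055)
c(h) = -4 + h
sqrt(c(K) + (p/1383 - 3036/(-17319))) = sqrt((-4 + 3967/777) + (-48684/1383 - 3036/(-17319))) = sqrt(859/777 + (-48684*1/1383 - 3036*(-1/17319))) = sqrt(859/777 + (-16228/461 + 44/251)) = sqrt(859/777 - 4052944/115711) = sqrt(-3049741739/89907447) = I*sqrt(274194493762830333)/89907447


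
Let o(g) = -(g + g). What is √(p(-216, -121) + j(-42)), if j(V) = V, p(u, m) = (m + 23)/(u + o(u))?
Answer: I*√13755/18 ≈ 6.5156*I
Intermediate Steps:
o(g) = -2*g
p(u, m) = -(23 + m)/u (p(u, m) = (m + 23)/(u - 2*u) = (23 + m)/((-u)) = (23 + m)*(-1/u) = -(23 + m)/u)
√(p(-216, -121) + j(-42)) = √((-23 - 1*(-121))/(-216) - 42) = √(-(-23 + 121)/216 - 42) = √(-1/216*98 - 42) = √(-49/108 - 42) = √(-4585/108) = I*√13755/18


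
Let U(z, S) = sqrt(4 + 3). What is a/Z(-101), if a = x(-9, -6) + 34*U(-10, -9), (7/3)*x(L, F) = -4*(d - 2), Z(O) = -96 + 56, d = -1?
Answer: -9/70 - 17*sqrt(7)/20 ≈ -2.3775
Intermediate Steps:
Z(O) = -40
U(z, S) = sqrt(7)
x(L, F) = 36/7 (x(L, F) = 3*(-4*(-1 - 2))/7 = 3*(-4*(-3))/7 = (3/7)*12 = 36/7)
a = 36/7 + 34*sqrt(7) ≈ 95.098
a/Z(-101) = (36/7 + 34*sqrt(7))/(-40) = (36/7 + 34*sqrt(7))*(-1/40) = -9/70 - 17*sqrt(7)/20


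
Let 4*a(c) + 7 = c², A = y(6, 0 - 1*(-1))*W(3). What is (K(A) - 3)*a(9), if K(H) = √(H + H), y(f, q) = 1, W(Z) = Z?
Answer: -111/2 + 37*√6/2 ≈ -10.184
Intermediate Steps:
A = 3 (A = 1*3 = 3)
K(H) = √2*√H (K(H) = √(2*H) = √2*√H)
a(c) = -7/4 + c²/4
(K(A) - 3)*a(9) = (√2*√3 - 3)*(-7/4 + (¼)*9²) = (√6 - 3)*(-7/4 + (¼)*81) = (-3 + √6)*(-7/4 + 81/4) = (-3 + √6)*(37/2) = -111/2 + 37*√6/2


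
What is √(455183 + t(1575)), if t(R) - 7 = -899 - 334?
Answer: √453957 ≈ 673.76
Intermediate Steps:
t(R) = -1226 (t(R) = 7 + (-899 - 334) = 7 - 1233 = -1226)
√(455183 + t(1575)) = √(455183 - 1226) = √453957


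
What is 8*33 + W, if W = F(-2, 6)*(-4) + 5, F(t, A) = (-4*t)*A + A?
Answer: 53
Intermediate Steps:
F(t, A) = A - 4*A*t (F(t, A) = -4*A*t + A = A - 4*A*t)
W = -211 (W = (6*(1 - 4*(-2)))*(-4) + 5 = (6*(1 + 8))*(-4) + 5 = (6*9)*(-4) + 5 = 54*(-4) + 5 = -216 + 5 = -211)
8*33 + W = 8*33 - 211 = 264 - 211 = 53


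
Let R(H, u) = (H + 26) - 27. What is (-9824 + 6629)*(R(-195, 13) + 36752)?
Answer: -116796420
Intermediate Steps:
R(H, u) = -1 + H (R(H, u) = (26 + H) - 27 = -1 + H)
(-9824 + 6629)*(R(-195, 13) + 36752) = (-9824 + 6629)*((-1 - 195) + 36752) = -3195*(-196 + 36752) = -3195*36556 = -116796420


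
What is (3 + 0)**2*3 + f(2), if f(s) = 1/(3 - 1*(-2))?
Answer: 136/5 ≈ 27.200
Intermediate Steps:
f(s) = 1/5 (f(s) = 1/(3 + 2) = 1/5)
(3 + 0)**2*3 + f(2) = (3 + 0)**2*3 + 1/5 = 3**2*3 + 1/5 = 9*3 + 1/5 = 27 + 1/5 = 136/5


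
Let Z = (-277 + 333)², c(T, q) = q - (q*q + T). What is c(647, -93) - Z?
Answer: -12525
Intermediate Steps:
c(T, q) = q - T - q² (c(T, q) = q - (q² + T) = q - (T + q²) = q + (-T - q²) = q - T - q²)
Z = 3136 (Z = 56² = 3136)
c(647, -93) - Z = (-93 - 1*647 - 1*(-93)²) - 1*3136 = (-93 - 647 - 1*8649) - 3136 = (-93 - 647 - 8649) - 3136 = -9389 - 3136 = -12525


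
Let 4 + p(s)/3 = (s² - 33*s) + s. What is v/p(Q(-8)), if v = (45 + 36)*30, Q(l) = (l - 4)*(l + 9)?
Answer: 405/262 ≈ 1.5458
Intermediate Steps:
Q(l) = (-4 + l)*(9 + l)
v = 2430 (v = 81*30 = 2430)
p(s) = -12 - 96*s + 3*s² (p(s) = -12 + 3*((s² - 33*s) + s) = -12 + 3*(s² - 32*s) = -12 + (-96*s + 3*s²) = -12 - 96*s + 3*s²)
v/p(Q(-8)) = 2430/(-12 - 96*(-36 + (-8)² + 5*(-8)) + 3*(-36 + (-8)² + 5*(-8))²) = 2430/(-12 - 96*(-36 + 64 - 40) + 3*(-36 + 64 - 40)²) = 2430/(-12 - 96*(-12) + 3*(-12)²) = 2430/(-12 + 1152 + 3*144) = 2430/(-12 + 1152 + 432) = 2430/1572 = 2430*(1/1572) = 405/262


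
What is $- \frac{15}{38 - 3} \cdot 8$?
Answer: $- \frac{24}{7} \approx -3.4286$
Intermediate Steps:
$- \frac{15}{38 - 3} \cdot 8 = - \frac{15}{35} \cdot 8 = \left(-15\right) \frac{1}{35} \cdot 8 = \left(- \frac{3}{7}\right) 8 = - \frac{24}{7}$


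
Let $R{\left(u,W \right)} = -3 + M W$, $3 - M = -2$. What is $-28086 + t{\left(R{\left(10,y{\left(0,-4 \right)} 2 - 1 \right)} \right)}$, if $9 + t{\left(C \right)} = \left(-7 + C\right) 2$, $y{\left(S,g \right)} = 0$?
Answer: $-28125$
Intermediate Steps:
$M = 5$ ($M = 3 - -2 = 3 + 2 = 5$)
$R{\left(u,W \right)} = -3 + 5 W$
$t{\left(C \right)} = -23 + 2 C$ ($t{\left(C \right)} = -9 + \left(-7 + C\right) 2 = -9 + \left(-14 + 2 C\right) = -23 + 2 C$)
$-28086 + t{\left(R{\left(10,y{\left(0,-4 \right)} 2 - 1 \right)} \right)} = -28086 - \left(23 - 2 \left(-3 + 5 \left(0 \cdot 2 - 1\right)\right)\right) = -28086 - \left(23 - 2 \left(-3 + 5 \left(0 - 1\right)\right)\right) = -28086 - \left(23 - 2 \left(-3 + 5 \left(-1\right)\right)\right) = -28086 - \left(23 - 2 \left(-3 - 5\right)\right) = -28086 + \left(-23 + 2 \left(-8\right)\right) = -28086 - 39 = -28125$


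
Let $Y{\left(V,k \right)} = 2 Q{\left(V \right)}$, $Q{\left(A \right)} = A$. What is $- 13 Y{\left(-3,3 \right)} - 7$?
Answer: $71$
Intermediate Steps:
$Y{\left(V,k \right)} = 2 V$
$- 13 Y{\left(-3,3 \right)} - 7 = - 13 \cdot 2 \left(-3\right) - 7 = \left(-13\right) \left(-6\right) - 7 = 78 - 7 = 71$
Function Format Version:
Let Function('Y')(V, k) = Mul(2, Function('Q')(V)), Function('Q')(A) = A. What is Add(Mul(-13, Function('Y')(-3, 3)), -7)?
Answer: 71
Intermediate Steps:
Function('Y')(V, k) = Mul(2, V)
Add(Mul(-13, Function('Y')(-3, 3)), -7) = Add(Mul(-13, Mul(2, -3)), -7) = Add(Mul(-13, -6), -7) = Add(78, -7) = 71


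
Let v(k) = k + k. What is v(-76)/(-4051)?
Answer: 152/4051 ≈ 0.037522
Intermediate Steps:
v(k) = 2*k
v(-76)/(-4051) = (2*(-76))/(-4051) = -152*(-1/4051) = 152/4051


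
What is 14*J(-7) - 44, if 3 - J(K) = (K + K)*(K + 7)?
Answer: -2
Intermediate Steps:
J(K) = 3 - 2*K*(7 + K) (J(K) = 3 - (K + K)*(K + 7) = 3 - 2*K*(7 + K))
14*J(-7) - 44 = 14*(3 - 14*(-7) - 2*(-7)²) - 44 = 14*(3 + 98 - 2*49) - 44 = 14*(3 + 98 - 98) - 44 = 14*3 - 44 = 42 - 44 = -2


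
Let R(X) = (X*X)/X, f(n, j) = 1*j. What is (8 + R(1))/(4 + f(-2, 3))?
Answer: 9/7 ≈ 1.2857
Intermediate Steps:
f(n, j) = j
R(X) = X (R(X) = X**2/X = X)
(8 + R(1))/(4 + f(-2, 3)) = (8 + 1)/(4 + 3) = 9/7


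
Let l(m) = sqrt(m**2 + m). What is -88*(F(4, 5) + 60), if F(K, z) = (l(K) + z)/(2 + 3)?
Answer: -5368 - 176*sqrt(5)/5 ≈ -5446.7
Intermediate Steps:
l(m) = sqrt(m + m**2)
F(K, z) = z/5 + sqrt(K*(1 + K))/5 (F(K, z) = (sqrt(K*(1 + K)) + z)/(2 + 3) = (z + sqrt(K*(1 + K)))/5 = (z + sqrt(K*(1 + K)))*(1/5) = z/5 + sqrt(K*(1 + K))/5)
-88*(F(4, 5) + 60) = -88*(((1/5)*5 + sqrt(4*(1 + 4))/5) + 60) = -88*((1 + sqrt(4*5)/5) + 60) = -88*((1 + sqrt(20)/5) + 60) = -88*((1 + (2*sqrt(5))/5) + 60) = -88*((1 + 2*sqrt(5)/5) + 60) = -88*(61 + 2*sqrt(5)/5) = -5368 - 176*sqrt(5)/5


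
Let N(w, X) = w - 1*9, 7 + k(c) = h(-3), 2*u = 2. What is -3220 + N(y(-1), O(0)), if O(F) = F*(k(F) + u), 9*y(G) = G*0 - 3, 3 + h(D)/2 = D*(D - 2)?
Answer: -9688/3 ≈ -3229.3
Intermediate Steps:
u = 1 (u = (½)*2 = 1)
h(D) = -6 + 2*D*(-2 + D) (h(D) = -6 + 2*(D*(D - 2)) = -6 + 2*(D*(-2 + D)) = -6 + 2*D*(-2 + D))
k(c) = 17 (k(c) = -7 + (-6 - 4*(-3) + 2*(-3)²) = -7 + (-6 + 12 + 2*9) = -7 + (-6 + 12 + 18) = -7 + 24 = 17)
y(G) = -⅓ (y(G) = (G*0 - 3)/9 = (0 - 3)/9 = (⅑)*(-3) = -⅓)
O(F) = 18*F (O(F) = F*(17 + 1) = F*18 = 18*F)
N(w, X) = -9 + w (N(w, X) = w - 9 = -9 + w)
-3220 + N(y(-1), O(0)) = -3220 + (-9 - ⅓) = -3220 - 28/3 = -9688/3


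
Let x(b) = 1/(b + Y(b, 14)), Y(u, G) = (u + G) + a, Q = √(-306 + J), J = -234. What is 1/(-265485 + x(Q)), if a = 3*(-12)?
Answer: -701942362/186355173816241 + 12*I*√15/186355173816241 ≈ -3.7667e-6 + 2.4939e-13*I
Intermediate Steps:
a = -36
Q = 6*I*√15 (Q = √(-306 - 234) = √(-540) = 6*I*√15 ≈ 23.238*I)
Y(u, G) = -36 + G + u (Y(u, G) = (u + G) - 36 = (G + u) - 36 = -36 + G + u)
x(b) = 1/(-22 + 2*b) (x(b) = 1/(b + (-36 + 14 + b)) = 1/(b + (-22 + b)) = 1/(-22 + 2*b))
1/(-265485 + x(Q)) = 1/(-265485 + 1/(2*(-11 + 6*I*√15)))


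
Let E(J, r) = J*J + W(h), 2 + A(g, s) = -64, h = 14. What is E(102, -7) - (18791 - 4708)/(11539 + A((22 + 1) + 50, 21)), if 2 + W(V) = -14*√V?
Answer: 119328063/11473 - 14*√14 ≈ 10348.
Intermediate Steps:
A(g, s) = -66 (A(g, s) = -2 - 64 = -66)
W(V) = -2 - 14*√V
E(J, r) = -2 + J² - 14*√14 (E(J, r) = J*J + (-2 - 14*√14) = J² + (-2 - 14*√14) = -2 + J² - 14*√14)
E(102, -7) - (18791 - 4708)/(11539 + A((22 + 1) + 50, 21)) = (-2 + 102² - 14*√14) - (18791 - 4708)/(11539 - 66) = (-2 + 10404 - 14*√14) - 14083/11473 = (10402 - 14*√14) - 14083/11473 = 119328063/11473 - 14*√14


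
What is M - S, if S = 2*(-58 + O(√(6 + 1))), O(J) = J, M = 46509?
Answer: 46625 - 2*√7 ≈ 46620.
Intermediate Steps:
S = -116 + 2*√7 (S = 2*(-58 + √(6 + 1)) = 2*(-58 + √7) = -116 + 2*√7 ≈ -110.71)
M - S = 46509 - (-116 + 2*√7) = 46509 + (116 - 2*√7) = 46625 - 2*√7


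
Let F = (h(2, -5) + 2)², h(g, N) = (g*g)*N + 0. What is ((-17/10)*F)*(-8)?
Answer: 22032/5 ≈ 4406.4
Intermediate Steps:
h(g, N) = N*g² (h(g, N) = g²*N + 0 = N*g² + 0 = N*g²)
F = 324 (F = (-5*2² + 2)² = (-5*4 + 2)² = (-20 + 2)² = (-18)² = 324)
((-17/10)*F)*(-8) = (-17/10*324)*(-8) = (-17*⅒*324)*(-8) = -17/10*324*(-8) = -2754/5*(-8) = 22032/5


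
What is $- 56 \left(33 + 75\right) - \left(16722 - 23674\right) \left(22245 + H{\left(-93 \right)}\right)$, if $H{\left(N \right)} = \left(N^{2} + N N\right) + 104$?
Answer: $275619896$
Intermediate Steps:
$H{\left(N \right)} = 104 + 2 N^{2}$ ($H{\left(N \right)} = \left(N^{2} + N^{2}\right) + 104 = 2 N^{2} + 104 = 104 + 2 N^{2}$)
$- 56 \left(33 + 75\right) - \left(16722 - 23674\right) \left(22245 + H{\left(-93 \right)}\right) = - 56 \left(33 + 75\right) - \left(16722 - 23674\right) \left(22245 + \left(104 + 2 \left(-93\right)^{2}\right)\right) = \left(-56\right) 108 - - 6952 \left(22245 + \left(104 + 2 \cdot 8649\right)\right) = -6048 - - 6952 \left(22245 + \left(104 + 17298\right)\right) = -6048 - - 6952 \left(22245 + 17402\right) = -6048 - \left(-6952\right) 39647 = -6048 - -275625944 = -6048 + 275625944 = 275619896$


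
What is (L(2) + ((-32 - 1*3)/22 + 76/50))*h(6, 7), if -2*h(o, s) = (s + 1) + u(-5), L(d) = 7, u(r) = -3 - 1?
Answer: -3811/275 ≈ -13.858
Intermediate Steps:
u(r) = -4
h(o, s) = 3/2 - s/2 (h(o, s) = -((s + 1) - 4)/2 = -((1 + s) - 4)/2 = -(-3 + s)/2 = 3/2 - s/2)
(L(2) + ((-32 - 1*3)/22 + 76/50))*h(6, 7) = (7 + ((-32 - 1*3)/22 + 76/50))*(3/2 - ½*7) = (7 + ((-32 - 3)*(1/22) + 76*(1/50)))*(3/2 - 7/2) = (7 + (-35*1/22 + 38/25))*(-2) = (7 + (-35/22 + 38/25))*(-2) = (7 - 39/550)*(-2) = (3811/550)*(-2) = -3811/275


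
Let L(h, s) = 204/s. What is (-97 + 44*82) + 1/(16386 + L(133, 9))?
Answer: 172832489/49226 ≈ 3511.0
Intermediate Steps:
(-97 + 44*82) + 1/(16386 + L(133, 9)) = (-97 + 44*82) + 1/(16386 + 204/9) = (-97 + 3608) + 1/(16386 + 204*(⅑)) = 3511 + 1/(16386 + 68/3) = 3511 + 1/(49226/3) = 3511 + 3/49226 = 172832489/49226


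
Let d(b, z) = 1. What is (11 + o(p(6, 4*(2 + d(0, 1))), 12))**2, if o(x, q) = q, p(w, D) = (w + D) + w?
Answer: 529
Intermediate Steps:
p(w, D) = D + 2*w (p(w, D) = (D + w) + w = D + 2*w)
(11 + o(p(6, 4*(2 + d(0, 1))), 12))**2 = (11 + 12)**2 = 23**2 = 529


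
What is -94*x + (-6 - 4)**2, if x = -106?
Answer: 10064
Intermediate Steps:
-94*x + (-6 - 4)**2 = -94*(-106) + (-6 - 4)**2 = 9964 + (-10)**2 = 9964 + 100 = 10064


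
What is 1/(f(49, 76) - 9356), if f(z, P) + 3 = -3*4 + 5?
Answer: -1/9366 ≈ -0.00010677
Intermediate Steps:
f(z, P) = -10 (f(z, P) = -3 + (-3*4 + 5) = -3 + (-12 + 5) = -3 - 7 = -10)
1/(f(49, 76) - 9356) = 1/(-10 - 9356) = 1/(-9366) = -1/9366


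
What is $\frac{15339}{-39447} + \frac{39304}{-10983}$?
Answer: $- \frac{190988125}{48138489} \approx -3.9675$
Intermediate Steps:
$\frac{15339}{-39447} + \frac{39304}{-10983} = 15339 \left(- \frac{1}{39447}\right) + 39304 \left(- \frac{1}{10983}\right) = - \frac{5113}{13149} - \frac{39304}{10983} = - \frac{190988125}{48138489}$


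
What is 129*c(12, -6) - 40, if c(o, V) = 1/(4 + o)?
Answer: -511/16 ≈ -31.938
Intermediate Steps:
129*c(12, -6) - 40 = 129/(4 + 12) - 40 = 129/16 - 40 = -511/16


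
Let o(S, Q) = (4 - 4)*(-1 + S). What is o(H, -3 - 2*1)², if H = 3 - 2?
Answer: 0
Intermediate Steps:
H = 1
o(S, Q) = 0 (o(S, Q) = 0*(-1 + S) = 0)
o(H, -3 - 2*1)² = 0² = 0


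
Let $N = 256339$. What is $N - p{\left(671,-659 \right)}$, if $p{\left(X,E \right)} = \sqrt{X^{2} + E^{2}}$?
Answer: $256339 - \sqrt{884522} \approx 2.554 \cdot 10^{5}$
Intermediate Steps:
$p{\left(X,E \right)} = \sqrt{E^{2} + X^{2}}$
$N - p{\left(671,-659 \right)} = 256339 - \sqrt{\left(-659\right)^{2} + 671^{2}} = 256339 - \sqrt{434281 + 450241} = 256339 - \sqrt{884522}$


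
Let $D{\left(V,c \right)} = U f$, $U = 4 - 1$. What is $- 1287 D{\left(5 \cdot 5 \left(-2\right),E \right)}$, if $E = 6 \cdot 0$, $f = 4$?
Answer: $-15444$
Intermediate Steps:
$U = 3$
$E = 0$
$D{\left(V,c \right)} = 12$ ($D{\left(V,c \right)} = 3 \cdot 4 = 12$)
$- 1287 D{\left(5 \cdot 5 \left(-2\right),E \right)} = \left(-1287\right) 12 = -15444$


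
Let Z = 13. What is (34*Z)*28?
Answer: 12376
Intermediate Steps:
(34*Z)*28 = (34*13)*28 = 442*28 = 12376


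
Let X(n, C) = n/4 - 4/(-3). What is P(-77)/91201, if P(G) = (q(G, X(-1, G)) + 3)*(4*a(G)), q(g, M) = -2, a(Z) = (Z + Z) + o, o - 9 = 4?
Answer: -564/91201 ≈ -0.0061841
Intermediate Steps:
o = 13 (o = 9 + 4 = 13)
a(Z) = 13 + 2*Z (a(Z) = (Z + Z) + 13 = 2*Z + 13 = 13 + 2*Z)
X(n, C) = 4/3 + n/4 (X(n, C) = n*(¼) - 4*(-⅓) = n/4 + 4/3 = 4/3 + n/4)
P(G) = 52 + 8*G (P(G) = (-2 + 3)*(4*(13 + 2*G)) = 1*(52 + 8*G) = 52 + 8*G)
P(-77)/91201 = (52 + 8*(-77))/91201 = (52 - 616)*(1/91201) = -564*1/91201 = -564/91201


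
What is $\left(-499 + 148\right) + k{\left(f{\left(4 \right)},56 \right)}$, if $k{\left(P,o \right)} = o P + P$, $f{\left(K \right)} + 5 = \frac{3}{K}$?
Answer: $- \frac{2373}{4} \approx -593.25$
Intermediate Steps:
$f{\left(K \right)} = -5 + \frac{3}{K}$
$k{\left(P,o \right)} = P + P o$ ($k{\left(P,o \right)} = P o + P = P + P o$)
$\left(-499 + 148\right) + k{\left(f{\left(4 \right)},56 \right)} = \left(-499 + 148\right) + \left(-5 + \frac{3}{4}\right) \left(1 + 56\right) = -351 + \left(-5 + 3 \cdot \frac{1}{4}\right) 57 = -351 + \left(-5 + \frac{3}{4}\right) 57 = -351 - \frac{969}{4} = - \frac{2373}{4}$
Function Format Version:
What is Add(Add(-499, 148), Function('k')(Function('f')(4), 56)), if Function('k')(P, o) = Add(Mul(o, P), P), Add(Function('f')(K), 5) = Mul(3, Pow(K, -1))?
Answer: Rational(-2373, 4) ≈ -593.25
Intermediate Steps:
Function('f')(K) = Add(-5, Mul(3, Pow(K, -1)))
Function('k')(P, o) = Add(P, Mul(P, o)) (Function('k')(P, o) = Add(Mul(P, o), P) = Add(P, Mul(P, o)))
Add(Add(-499, 148), Function('k')(Function('f')(4), 56)) = Add(Add(-499, 148), Mul(Add(-5, Mul(3, Pow(4, -1))), Add(1, 56))) = Add(-351, Mul(Add(-5, Mul(3, Rational(1, 4))), 57)) = Add(-351, Mul(Add(-5, Rational(3, 4)), 57)) = Add(-351, Mul(Rational(-17, 4), 57)) = Add(-351, Rational(-969, 4)) = Rational(-2373, 4)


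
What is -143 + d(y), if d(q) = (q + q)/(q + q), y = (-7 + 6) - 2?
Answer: -142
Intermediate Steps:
y = -3 (y = -1 - 2 = -3)
d(q) = 1 (d(q) = (2*q)/((2*q)) = (2*q)*(1/(2*q)) = 1)
-143 + d(y) = -143 + 1 = -142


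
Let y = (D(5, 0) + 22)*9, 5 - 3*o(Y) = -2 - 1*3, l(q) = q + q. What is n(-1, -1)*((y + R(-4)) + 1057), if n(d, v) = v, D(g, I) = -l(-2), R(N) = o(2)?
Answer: -3883/3 ≈ -1294.3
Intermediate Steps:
l(q) = 2*q
o(Y) = 10/3 (o(Y) = 5/3 - (-2 - 1*3)/3 = 5/3 - (-2 - 3)/3 = 5/3 - ⅓*(-5) = 5/3 + 5/3 = 10/3)
R(N) = 10/3
D(g, I) = 4 (D(g, I) = -2*(-2) = -1*(-4) = 4)
y = 234 (y = (4 + 22)*9 = 26*9 = 234)
n(-1, -1)*((y + R(-4)) + 1057) = -((234 + 10/3) + 1057) = -(712/3 + 1057) = -1*3883/3 = -3883/3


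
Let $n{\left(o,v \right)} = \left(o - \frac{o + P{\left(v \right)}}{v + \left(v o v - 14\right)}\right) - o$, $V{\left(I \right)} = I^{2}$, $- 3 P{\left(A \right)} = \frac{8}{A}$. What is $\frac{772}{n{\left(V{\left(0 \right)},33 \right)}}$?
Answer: $\frac{363033}{2} \approx 1.8152 \cdot 10^{5}$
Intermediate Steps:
$P{\left(A \right)} = - \frac{8}{3 A}$ ($P{\left(A \right)} = - \frac{8 \frac{1}{A}}{3} = - \frac{8}{3 A}$)
$n{\left(o,v \right)} = - \frac{o - \frac{8}{3 v}}{-14 + v + o v^{2}}$ ($n{\left(o,v \right)} = \left(o - \frac{o - \frac{8}{3 v}}{v + \left(v o v - 14\right)}\right) - o = \left(o - \frac{o - \frac{8}{3 v}}{v + \left(o v v - 14\right)}\right) - o = \left(o - \frac{o - \frac{8}{3 v}}{v + \left(o v^{2} - 14\right)}\right) - o = \left(o - \frac{o - \frac{8}{3 v}}{v + \left(-14 + o v^{2}\right)}\right) - o = \left(o - \frac{o - \frac{8}{3 v}}{-14 + v + o v^{2}}\right) - o = - \frac{o - \frac{8}{3 v}}{-14 + v + o v^{2}}$)
$\frac{772}{n{\left(V{\left(0 \right)},33 \right)}} = \frac{772}{\frac{1}{33} \frac{1}{-14 + 33 + 0^{2} \cdot 33^{2}} \left(\frac{8}{3} - 0^{2} \cdot 33\right)} = \frac{772}{\frac{1}{33} \frac{1}{-14 + 33 + 0 \cdot 1089} \left(\frac{8}{3} - 0 \cdot 33\right)} = \frac{772}{\frac{1}{33} \frac{1}{-14 + 33 + 0} \left(\frac{8}{3} + 0\right)} = \frac{772}{\frac{1}{33} \cdot \frac{1}{19} \cdot \frac{8}{3}} = \frac{772}{\frac{8}{1881}} = 772 \cdot \frac{1881}{8} = \frac{363033}{2}$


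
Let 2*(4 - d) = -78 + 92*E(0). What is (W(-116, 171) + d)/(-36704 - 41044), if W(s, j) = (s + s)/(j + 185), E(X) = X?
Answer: -3769/6919572 ≈ -0.00054469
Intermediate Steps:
W(s, j) = 2*s/(185 + j) (W(s, j) = (2*s)/(185 + j) = 2*s/(185 + j))
d = 43 (d = 4 - (-78 + 92*0)/2 = 4 - (-78 + 0)/2 = 4 - ½*(-78) = 4 + 39 = 43)
(W(-116, 171) + d)/(-36704 - 41044) = (2*(-116)/(185 + 171) + 43)/(-36704 - 41044) = (2*(-116)/356 + 43)/(-77748) = (2*(-116)*(1/356) + 43)*(-1/77748) = (-58/89 + 43)*(-1/77748) = (3769/89)*(-1/77748) = -3769/6919572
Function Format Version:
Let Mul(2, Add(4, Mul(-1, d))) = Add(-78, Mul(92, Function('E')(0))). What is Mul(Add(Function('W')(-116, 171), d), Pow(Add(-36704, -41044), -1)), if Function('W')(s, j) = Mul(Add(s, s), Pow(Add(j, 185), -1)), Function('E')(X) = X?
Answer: Rational(-3769, 6919572) ≈ -0.00054469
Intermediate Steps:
Function('W')(s, j) = Mul(2, s, Pow(Add(185, j), -1)) (Function('W')(s, j) = Mul(Mul(2, s), Pow(Add(185, j), -1)) = Mul(2, s, Pow(Add(185, j), -1)))
d = 43 (d = Add(4, Mul(Rational(-1, 2), Add(-78, Mul(92, 0)))) = Add(4, Mul(Rational(-1, 2), Add(-78, 0))) = Add(4, Mul(Rational(-1, 2), -78)) = Add(4, 39) = 43)
Mul(Add(Function('W')(-116, 171), d), Pow(Add(-36704, -41044), -1)) = Mul(Add(Mul(2, -116, Pow(Add(185, 171), -1)), 43), Pow(Add(-36704, -41044), -1)) = Mul(Add(Mul(2, -116, Pow(356, -1)), 43), Pow(-77748, -1)) = Mul(Add(Mul(2, -116, Rational(1, 356)), 43), Rational(-1, 77748)) = Mul(Add(Rational(-58, 89), 43), Rational(-1, 77748)) = Mul(Rational(3769, 89), Rational(-1, 77748)) = Rational(-3769, 6919572)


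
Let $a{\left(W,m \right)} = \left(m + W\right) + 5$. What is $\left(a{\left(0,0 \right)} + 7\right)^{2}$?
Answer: $144$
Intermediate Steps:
$a{\left(W,m \right)} = 5 + W + m$ ($a{\left(W,m \right)} = \left(W + m\right) + 5 = 5 + W + m$)
$\left(a{\left(0,0 \right)} + 7\right)^{2} = \left(\left(5 + 0 + 0\right) + 7\right)^{2} = \left(5 + 7\right)^{2} = 12^{2} = 144$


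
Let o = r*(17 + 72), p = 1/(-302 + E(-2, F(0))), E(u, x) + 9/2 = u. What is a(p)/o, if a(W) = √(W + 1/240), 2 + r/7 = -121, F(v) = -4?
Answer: -√1267935/2836805580 ≈ -3.9693e-7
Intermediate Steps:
E(u, x) = -9/2 + u
r = -861 (r = -14 + 7*(-121) = -14 - 847 = -861)
p = -2/617 (p = 1/(-302 + (-9/2 - 2)) = 1/(-302 - 13/2) = 1/(-617/2) = -2/617 ≈ -0.0032415)
a(W) = √(1/240 + W) (a(W) = √(W + 1/240) = √(1/240 + W))
o = -76629 (o = -861*(17 + 72) = -861*89 = -76629)
a(p)/o = (√(15 + 3600*(-2/617))/60)/(-76629) = (√(15 - 7200/617)/60)*(-1/76629) = (√(2055/617)/60)*(-1/76629) = ((√1267935/617)/60)*(-1/76629) = (√1267935/37020)*(-1/76629) = -√1267935/2836805580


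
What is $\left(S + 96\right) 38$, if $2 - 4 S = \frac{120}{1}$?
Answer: $2527$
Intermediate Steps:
$S = - \frac{59}{2}$ ($S = \frac{1}{2} - \frac{120 \cdot 1^{-1}}{4} = \frac{1}{2} - \frac{120 \cdot 1}{4} = \frac{1}{2} - 30 = - \frac{59}{2} \approx -29.5$)
$\left(S + 96\right) 38 = \left(- \frac{59}{2} + 96\right) 38 = \frac{133}{2} \cdot 38 = 2527$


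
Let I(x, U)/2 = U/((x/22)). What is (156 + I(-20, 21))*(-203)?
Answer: -111447/5 ≈ -22289.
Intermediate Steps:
I(x, U) = 44*U/x (I(x, U) = 2*(U/((x/22))) = 2*(U*(22/x)) = 2*(22*U/x) = 44*U/x)
(156 + I(-20, 21))*(-203) = (156 + 44*21/(-20))*(-203) = (156 + 44*21*(-1/20))*(-203) = (156 - 231/5)*(-203) = (549/5)*(-203) = -111447/5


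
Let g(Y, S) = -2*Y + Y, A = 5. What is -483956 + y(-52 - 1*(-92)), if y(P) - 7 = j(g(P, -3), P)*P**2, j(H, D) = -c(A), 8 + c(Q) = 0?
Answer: -471149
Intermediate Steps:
c(Q) = -8 (c(Q) = -8 + 0 = -8)
g(Y, S) = -Y
j(H, D) = 8 (j(H, D) = -1*(-8) = 8)
y(P) = 7 + 8*P**2
-483956 + y(-52 - 1*(-92)) = -483956 + (7 + 8*(-52 - 1*(-92))**2) = -483956 + (7 + 8*(-52 + 92)**2) = -483956 + (7 + 8*40**2) = -483956 + (7 + 8*1600) = -483956 + (7 + 12800) = -483956 + 12807 = -471149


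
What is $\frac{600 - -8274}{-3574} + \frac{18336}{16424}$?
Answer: $- \frac{5013357}{3668711} \approx -1.3665$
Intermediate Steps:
$\frac{600 - -8274}{-3574} + \frac{18336}{16424} = \left(600 + 8274\right) \left(- \frac{1}{3574}\right) + 18336 \cdot \frac{1}{16424} = 8874 \left(- \frac{1}{3574}\right) + \frac{2292}{2053} = - \frac{4437}{1787} + \frac{2292}{2053} = - \frac{5013357}{3668711}$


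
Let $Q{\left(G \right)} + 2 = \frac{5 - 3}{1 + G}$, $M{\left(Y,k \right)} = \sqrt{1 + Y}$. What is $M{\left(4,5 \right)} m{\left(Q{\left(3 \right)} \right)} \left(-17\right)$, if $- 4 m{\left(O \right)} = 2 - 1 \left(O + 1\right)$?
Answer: $\frac{85 \sqrt{5}}{8} \approx 23.758$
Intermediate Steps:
$Q{\left(G \right)} = -2 + \frac{2}{1 + G}$ ($Q{\left(G \right)} = -2 + \frac{5 - 3}{1 + G} = -2 + \frac{2}{1 + G}$)
$m{\left(O \right)} = - \frac{1}{4} + \frac{O}{4}$ ($m{\left(O \right)} = - \frac{2 - 1 \left(O + 1\right)}{4} = - \frac{2 - 1 \left(1 + O\right)}{4} = - \frac{2 - \left(1 + O\right)}{4} = - \frac{1 - O}{4} = - \frac{1}{4} + \frac{O}{4}$)
$M{\left(4,5 \right)} m{\left(Q{\left(3 \right)} \right)} \left(-17\right) = \sqrt{1 + 4} \left(- \frac{1}{4} + \frac{\left(-2\right) 3 \frac{1}{1 + 3}}{4}\right) \left(-17\right) = \sqrt{5} \left(- \frac{1}{4} + \frac{\left(-2\right) 3 \cdot \frac{1}{4}}{4}\right) \left(-17\right) = \sqrt{5} \left(- \frac{1}{4} + \frac{1}{4} \left(- \frac{3}{2}\right)\right) \left(-17\right) = \sqrt{5} \left(- \frac{1}{4} - \frac{3}{8}\right) \left(-17\right) = \sqrt{5} \left(- \frac{5}{8}\right) \left(-17\right) = - \frac{5 \sqrt{5}}{8} \left(-17\right) = \frac{85 \sqrt{5}}{8}$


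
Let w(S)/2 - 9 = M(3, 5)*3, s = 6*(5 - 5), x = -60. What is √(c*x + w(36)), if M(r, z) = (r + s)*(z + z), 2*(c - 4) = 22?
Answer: 3*I*√78 ≈ 26.495*I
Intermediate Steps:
s = 0 (s = 6*0 = 0)
c = 15 (c = 4 + (½)*22 = 4 + 11 = 15)
M(r, z) = 2*r*z (M(r, z) = (r + 0)*(z + z) = r*(2*z) = 2*r*z)
w(S) = 198 (w(S) = 18 + 2*((2*3*5)*3) = 18 + 2*(30*3) = 18 + 2*90 = 18 + 180 = 198)
√(c*x + w(36)) = √(15*(-60) + 198) = √(-900 + 198) = √(-702) = 3*I*√78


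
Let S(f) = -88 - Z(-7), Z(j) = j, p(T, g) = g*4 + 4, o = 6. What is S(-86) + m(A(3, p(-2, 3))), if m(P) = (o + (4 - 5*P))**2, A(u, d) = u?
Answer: -56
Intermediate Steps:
p(T, g) = 4 + 4*g (p(T, g) = 4*g + 4 = 4 + 4*g)
m(P) = (10 - 5*P)**2 (m(P) = (6 + (4 - 5*P))**2 = (10 - 5*P)**2)
S(f) = -81 (S(f) = -88 - 1*(-7) = -88 + 7 = -81)
S(-86) + m(A(3, p(-2, 3))) = -81 + 25*(2 - 1*3)**2 = -81 + 25*(2 - 3)**2 = -81 + 25*(-1)**2 = -81 + 25*1 = -81 + 25 = -56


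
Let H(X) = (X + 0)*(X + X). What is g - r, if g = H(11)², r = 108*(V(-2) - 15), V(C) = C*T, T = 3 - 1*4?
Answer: 59968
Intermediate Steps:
T = -1 (T = 3 - 4 = -1)
V(C) = -C (V(C) = C*(-1) = -C)
H(X) = 2*X² (H(X) = X*(2*X) = 2*X²)
r = -1404 (r = 108*(-1*(-2) - 15) = 108*(2 - 15) = 108*(-13) = -1404)
g = 58564 (g = (2*11²)² = (2*121)² = 242² = 58564)
g - r = 58564 - 1*(-1404) = 58564 + 1404 = 59968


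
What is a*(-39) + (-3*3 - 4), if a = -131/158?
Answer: 3055/158 ≈ 19.335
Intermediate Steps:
a = -131/158 (a = -131*1/158 = -131/158 ≈ -0.82911)
a*(-39) + (-3*3 - 4) = -131/158*(-39) + (-3*3 - 4) = 5109/158 + (-9 - 4) = 5109/158 - 13 = 3055/158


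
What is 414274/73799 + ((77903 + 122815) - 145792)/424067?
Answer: 6197704008/1079162777 ≈ 5.7431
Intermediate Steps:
414274/73799 + ((77903 + 122815) - 145792)/424067 = 414274*(1/73799) + (200718 - 145792)*(1/424067) = 414274/73799 + 54926*(1/424067) = 414274/73799 + 1894/14623 = 6197704008/1079162777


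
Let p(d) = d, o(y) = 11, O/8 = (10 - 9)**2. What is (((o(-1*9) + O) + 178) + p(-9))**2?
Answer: 35344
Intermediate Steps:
O = 8 (O = 8*(10 - 9)**2 = 8*1**2 = 8*1 = 8)
(((o(-1*9) + O) + 178) + p(-9))**2 = (((11 + 8) + 178) - 9)**2 = ((19 + 178) - 9)**2 = (197 - 9)**2 = 188**2 = 35344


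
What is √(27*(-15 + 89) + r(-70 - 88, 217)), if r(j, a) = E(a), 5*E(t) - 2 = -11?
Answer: 3*√5545/5 ≈ 44.679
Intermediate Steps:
E(t) = -9/5 (E(t) = ⅖ + (⅕)*(-11) = ⅖ - 11/5 = -9/5)
r(j, a) = -9/5
√(27*(-15 + 89) + r(-70 - 88, 217)) = √(27*(-15 + 89) - 9/5) = √(27*74 - 9/5) = √(1998 - 9/5) = √(9981/5) = 3*√5545/5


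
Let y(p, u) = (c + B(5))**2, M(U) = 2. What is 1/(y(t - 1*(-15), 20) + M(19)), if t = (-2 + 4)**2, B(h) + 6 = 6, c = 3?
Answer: 1/11 ≈ 0.090909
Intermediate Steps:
B(h) = 0 (B(h) = -6 + 6 = 0)
t = 4 (t = 2**2 = 4)
y(p, u) = 9 (y(p, u) = (3 + 0)**2 = 3**2 = 9)
1/(y(t - 1*(-15), 20) + M(19)) = 1/(9 + 2) = 1/11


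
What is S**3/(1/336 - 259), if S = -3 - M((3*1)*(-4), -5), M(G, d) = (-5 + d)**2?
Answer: 367156272/87023 ≈ 4219.1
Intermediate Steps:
S = -103 (S = -3 - (-5 - 5)**2 = -3 - 1*(-10)**2 = -3 - 1*100 = -3 - 100 = -103)
S**3/(1/336 - 259) = (-103)**3/(1/336 - 259) = -1092727/(1/336 - 259) = -1092727/(-87023/336) = -336/87023*(-1092727) = 367156272/87023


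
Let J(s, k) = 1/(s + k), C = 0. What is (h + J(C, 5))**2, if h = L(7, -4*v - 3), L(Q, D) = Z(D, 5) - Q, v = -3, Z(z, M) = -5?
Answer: 3481/25 ≈ 139.24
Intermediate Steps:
J(s, k) = 1/(k + s)
L(Q, D) = -5 - Q
h = -12 (h = -5 - 1*7 = -5 - 7 = -12)
(h + J(C, 5))**2 = (-12 + 1/(5 + 0))**2 = (-12 + 1/5)**2 = (-59/5)**2 = 3481/25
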